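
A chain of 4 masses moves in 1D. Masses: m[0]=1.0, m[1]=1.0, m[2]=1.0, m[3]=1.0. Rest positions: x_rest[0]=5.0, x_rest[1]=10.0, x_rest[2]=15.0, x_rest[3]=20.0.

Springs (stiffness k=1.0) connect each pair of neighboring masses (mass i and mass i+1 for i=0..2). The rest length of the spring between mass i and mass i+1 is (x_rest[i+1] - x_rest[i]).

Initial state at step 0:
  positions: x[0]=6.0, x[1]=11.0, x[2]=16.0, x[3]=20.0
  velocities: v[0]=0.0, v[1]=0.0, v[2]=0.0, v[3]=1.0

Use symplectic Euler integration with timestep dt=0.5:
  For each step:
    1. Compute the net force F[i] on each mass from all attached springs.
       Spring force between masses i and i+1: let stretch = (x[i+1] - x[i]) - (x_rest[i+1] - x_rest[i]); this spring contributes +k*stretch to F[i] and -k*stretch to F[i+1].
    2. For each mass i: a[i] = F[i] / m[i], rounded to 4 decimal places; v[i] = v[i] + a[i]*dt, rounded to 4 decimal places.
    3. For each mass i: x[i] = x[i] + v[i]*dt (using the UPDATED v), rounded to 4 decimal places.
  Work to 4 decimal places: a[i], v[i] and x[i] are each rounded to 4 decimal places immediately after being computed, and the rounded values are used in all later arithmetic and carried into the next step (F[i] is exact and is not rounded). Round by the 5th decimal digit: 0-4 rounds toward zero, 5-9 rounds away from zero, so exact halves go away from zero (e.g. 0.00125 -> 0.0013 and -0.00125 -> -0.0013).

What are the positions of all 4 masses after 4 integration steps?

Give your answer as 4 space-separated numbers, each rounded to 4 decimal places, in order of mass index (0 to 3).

Answer: 5.9219 10.6797 16.1954 22.2033

Derivation:
Step 0: x=[6.0000 11.0000 16.0000 20.0000] v=[0.0000 0.0000 0.0000 1.0000]
Step 1: x=[6.0000 11.0000 15.7500 20.7500] v=[0.0000 0.0000 -0.5000 1.5000]
Step 2: x=[6.0000 10.9375 15.5625 21.5000] v=[0.0000 -0.1250 -0.3750 1.5000]
Step 3: x=[5.9844 10.7969 15.7032 22.0157] v=[-0.0313 -0.2813 0.2813 1.0313]
Step 4: x=[5.9219 10.6797 16.1954 22.2033] v=[-0.1251 -0.2344 0.9844 0.3751]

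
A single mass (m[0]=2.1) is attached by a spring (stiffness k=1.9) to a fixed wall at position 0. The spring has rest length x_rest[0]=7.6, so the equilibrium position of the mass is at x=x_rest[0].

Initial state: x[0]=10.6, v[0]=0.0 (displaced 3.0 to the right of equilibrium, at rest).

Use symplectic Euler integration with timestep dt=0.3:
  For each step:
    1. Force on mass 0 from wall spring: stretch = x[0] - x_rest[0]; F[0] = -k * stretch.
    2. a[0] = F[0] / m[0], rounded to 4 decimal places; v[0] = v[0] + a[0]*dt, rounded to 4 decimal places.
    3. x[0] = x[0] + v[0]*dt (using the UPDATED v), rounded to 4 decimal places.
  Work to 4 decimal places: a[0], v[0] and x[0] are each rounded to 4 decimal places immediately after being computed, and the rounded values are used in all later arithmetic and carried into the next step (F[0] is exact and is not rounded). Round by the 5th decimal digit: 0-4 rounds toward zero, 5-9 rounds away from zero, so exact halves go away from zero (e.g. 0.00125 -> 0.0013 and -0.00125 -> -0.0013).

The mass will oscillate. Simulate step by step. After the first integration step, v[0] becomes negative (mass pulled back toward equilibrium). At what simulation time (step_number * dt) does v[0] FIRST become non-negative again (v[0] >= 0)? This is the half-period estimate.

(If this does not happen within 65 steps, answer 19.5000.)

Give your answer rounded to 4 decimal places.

Answer: 3.3000

Derivation:
Step 0: x=[10.6000] v=[0.0000]
Step 1: x=[10.3557] v=[-0.8143]
Step 2: x=[9.8870] v=[-1.5623]
Step 3: x=[9.2321] v=[-2.1831]
Step 4: x=[8.4443] v=[-2.6261]
Step 5: x=[7.5877] v=[-2.8553]
Step 6: x=[6.7321] v=[-2.8520]
Step 7: x=[5.9472] v=[-2.6164]
Step 8: x=[5.2969] v=[-2.1678]
Step 9: x=[4.8341] v=[-1.5427]
Step 10: x=[4.5965] v=[-0.7920]
Step 11: x=[4.6035] v=[0.0233]
First v>=0 after going negative at step 11, time=3.3000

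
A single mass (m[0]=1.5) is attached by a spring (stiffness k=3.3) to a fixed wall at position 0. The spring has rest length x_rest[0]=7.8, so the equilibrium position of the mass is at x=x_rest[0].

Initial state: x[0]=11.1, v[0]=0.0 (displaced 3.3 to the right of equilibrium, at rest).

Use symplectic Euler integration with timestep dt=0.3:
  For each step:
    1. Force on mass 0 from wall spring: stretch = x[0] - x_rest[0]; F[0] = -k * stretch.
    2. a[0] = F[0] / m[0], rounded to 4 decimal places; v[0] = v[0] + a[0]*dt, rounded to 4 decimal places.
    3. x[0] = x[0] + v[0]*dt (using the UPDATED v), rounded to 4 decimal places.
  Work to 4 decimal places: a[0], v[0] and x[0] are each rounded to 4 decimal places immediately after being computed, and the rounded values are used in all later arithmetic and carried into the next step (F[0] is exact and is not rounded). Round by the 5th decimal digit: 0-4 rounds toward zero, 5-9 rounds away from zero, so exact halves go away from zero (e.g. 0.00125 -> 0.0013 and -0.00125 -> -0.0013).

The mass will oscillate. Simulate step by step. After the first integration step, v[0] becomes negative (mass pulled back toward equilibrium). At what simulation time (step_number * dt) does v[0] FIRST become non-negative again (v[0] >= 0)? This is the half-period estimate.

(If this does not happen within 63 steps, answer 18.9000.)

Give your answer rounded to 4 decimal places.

Answer: 2.4000

Derivation:
Step 0: x=[11.1000] v=[0.0000]
Step 1: x=[10.4466] v=[-2.1780]
Step 2: x=[9.2692] v=[-3.9248]
Step 3: x=[7.8009] v=[-4.8945]
Step 4: x=[6.3324] v=[-4.8951]
Step 5: x=[5.1545] v=[-3.9265]
Step 6: x=[4.5004] v=[-2.1805]
Step 7: x=[4.4996] v=[-0.0028]
Step 8: x=[5.1523] v=[2.1755]
First v>=0 after going negative at step 8, time=2.4000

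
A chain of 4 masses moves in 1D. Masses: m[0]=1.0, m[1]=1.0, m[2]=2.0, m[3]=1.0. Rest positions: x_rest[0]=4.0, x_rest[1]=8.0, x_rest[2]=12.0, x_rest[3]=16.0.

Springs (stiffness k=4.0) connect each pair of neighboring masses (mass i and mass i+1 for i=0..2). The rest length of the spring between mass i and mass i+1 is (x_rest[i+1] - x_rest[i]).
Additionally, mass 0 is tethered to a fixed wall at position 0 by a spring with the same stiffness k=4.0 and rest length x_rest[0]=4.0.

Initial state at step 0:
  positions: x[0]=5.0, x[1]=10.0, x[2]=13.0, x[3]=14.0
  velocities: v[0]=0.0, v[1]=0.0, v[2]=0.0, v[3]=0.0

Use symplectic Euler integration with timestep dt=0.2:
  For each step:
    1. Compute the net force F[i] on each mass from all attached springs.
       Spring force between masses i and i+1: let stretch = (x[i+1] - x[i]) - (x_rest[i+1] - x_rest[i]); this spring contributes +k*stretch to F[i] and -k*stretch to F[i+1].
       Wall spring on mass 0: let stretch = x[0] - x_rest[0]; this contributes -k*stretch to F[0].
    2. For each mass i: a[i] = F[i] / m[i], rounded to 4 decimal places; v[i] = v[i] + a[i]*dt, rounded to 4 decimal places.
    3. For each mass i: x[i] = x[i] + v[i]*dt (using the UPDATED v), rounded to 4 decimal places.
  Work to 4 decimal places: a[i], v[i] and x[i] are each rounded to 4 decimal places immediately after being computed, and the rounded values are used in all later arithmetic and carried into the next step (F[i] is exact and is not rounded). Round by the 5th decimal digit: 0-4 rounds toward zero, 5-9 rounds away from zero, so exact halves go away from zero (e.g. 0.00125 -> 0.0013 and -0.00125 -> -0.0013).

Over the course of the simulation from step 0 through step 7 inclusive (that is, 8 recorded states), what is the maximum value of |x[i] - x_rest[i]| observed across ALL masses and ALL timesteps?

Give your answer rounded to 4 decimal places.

Answer: 2.5934

Derivation:
Step 0: x=[5.0000 10.0000 13.0000 14.0000] v=[0.0000 0.0000 0.0000 0.0000]
Step 1: x=[5.0000 9.6800 12.8400 14.4800] v=[0.0000 -1.6000 -0.8000 2.4000]
Step 2: x=[4.9488 9.1168 12.5584 15.3376] v=[-0.2560 -2.8160 -1.4080 4.2880]
Step 3: x=[4.7727 8.4374 12.2238 16.3905] v=[-0.8806 -3.3971 -1.6730 5.2646]
Step 4: x=[4.4193 7.7775 11.9196 17.4167] v=[-1.7670 -3.2997 -1.5209 5.1312]
Step 5: x=[3.8961 7.2430 11.7238 18.2034] v=[-2.6159 -2.6726 -0.9789 3.9335]
Step 6: x=[3.2850 6.8899 11.6879 18.5934] v=[-3.0553 -1.7655 -0.1794 1.9498]
Step 7: x=[2.7251 6.7277 11.8206 18.5185] v=[-2.7994 -0.8110 0.6636 -0.3746]
Max displacement = 2.5934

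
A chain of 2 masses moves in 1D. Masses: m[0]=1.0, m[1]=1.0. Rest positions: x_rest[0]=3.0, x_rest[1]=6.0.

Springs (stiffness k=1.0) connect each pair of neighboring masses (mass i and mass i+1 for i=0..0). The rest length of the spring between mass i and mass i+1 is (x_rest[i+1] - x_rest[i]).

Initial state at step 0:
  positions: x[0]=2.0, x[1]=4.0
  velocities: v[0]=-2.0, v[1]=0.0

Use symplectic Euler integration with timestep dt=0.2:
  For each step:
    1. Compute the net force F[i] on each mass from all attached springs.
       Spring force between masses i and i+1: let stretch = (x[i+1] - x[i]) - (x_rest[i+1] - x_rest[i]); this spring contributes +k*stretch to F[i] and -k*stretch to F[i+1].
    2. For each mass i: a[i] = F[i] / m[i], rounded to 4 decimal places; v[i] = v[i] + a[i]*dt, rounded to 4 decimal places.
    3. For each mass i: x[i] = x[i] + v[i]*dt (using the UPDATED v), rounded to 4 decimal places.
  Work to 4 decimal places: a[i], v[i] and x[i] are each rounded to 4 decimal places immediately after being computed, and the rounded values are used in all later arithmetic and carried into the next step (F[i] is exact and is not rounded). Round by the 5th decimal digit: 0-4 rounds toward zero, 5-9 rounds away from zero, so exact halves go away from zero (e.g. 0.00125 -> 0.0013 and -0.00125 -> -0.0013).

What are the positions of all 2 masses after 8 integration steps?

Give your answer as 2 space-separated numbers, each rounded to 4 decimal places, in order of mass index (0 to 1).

Answer: -1.0231 3.8231

Derivation:
Step 0: x=[2.0000 4.0000] v=[-2.0000 0.0000]
Step 1: x=[1.5600 4.0400] v=[-2.2000 0.2000]
Step 2: x=[1.0992 4.1008] v=[-2.3040 0.3040]
Step 3: x=[0.6385 4.1615] v=[-2.3037 0.3037]
Step 4: x=[0.1987 4.2013] v=[-2.1991 0.1991]
Step 5: x=[-0.2010 4.2010] v=[-1.9986 -0.0014]
Step 6: x=[-0.5446 4.1446] v=[-1.7182 -0.2818]
Step 7: x=[-0.8207 4.0207] v=[-1.3804 -0.6196]
Step 8: x=[-1.0231 3.8231] v=[-1.0121 -0.9879]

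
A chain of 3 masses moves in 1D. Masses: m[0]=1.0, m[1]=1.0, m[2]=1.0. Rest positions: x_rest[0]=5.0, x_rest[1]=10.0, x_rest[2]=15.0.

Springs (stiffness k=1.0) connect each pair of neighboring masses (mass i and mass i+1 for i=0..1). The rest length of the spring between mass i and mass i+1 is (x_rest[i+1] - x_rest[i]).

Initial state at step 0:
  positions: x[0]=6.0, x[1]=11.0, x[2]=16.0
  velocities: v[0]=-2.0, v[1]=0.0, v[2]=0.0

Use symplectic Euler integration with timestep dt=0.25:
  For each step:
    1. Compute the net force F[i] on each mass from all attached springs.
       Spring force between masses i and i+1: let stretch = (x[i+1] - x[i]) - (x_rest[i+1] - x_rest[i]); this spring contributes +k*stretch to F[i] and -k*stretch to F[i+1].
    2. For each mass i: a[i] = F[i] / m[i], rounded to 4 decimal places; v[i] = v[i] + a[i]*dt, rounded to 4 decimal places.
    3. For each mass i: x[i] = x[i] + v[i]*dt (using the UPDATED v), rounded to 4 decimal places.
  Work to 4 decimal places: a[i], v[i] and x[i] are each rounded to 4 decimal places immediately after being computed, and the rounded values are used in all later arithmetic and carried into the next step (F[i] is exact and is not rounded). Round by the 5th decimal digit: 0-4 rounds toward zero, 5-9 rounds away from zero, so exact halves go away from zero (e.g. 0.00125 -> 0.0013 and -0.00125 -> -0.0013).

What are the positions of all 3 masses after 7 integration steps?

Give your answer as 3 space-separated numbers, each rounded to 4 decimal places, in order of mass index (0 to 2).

Answer: 3.8256 9.8674 15.8074

Derivation:
Step 0: x=[6.0000 11.0000 16.0000] v=[-2.0000 0.0000 0.0000]
Step 1: x=[5.5000 11.0000 16.0000] v=[-2.0000 0.0000 0.0000]
Step 2: x=[5.0313 10.9688 16.0000] v=[-1.8750 -0.1250 0.0000]
Step 3: x=[4.6212 10.8809 15.9981] v=[-1.6406 -0.3516 -0.0078]
Step 4: x=[4.2898 10.7216 15.9888] v=[-1.3257 -0.6372 -0.0371]
Step 5: x=[4.0479 10.4895 15.9628] v=[-0.9678 -0.9284 -0.1039]
Step 6: x=[3.8961 10.1969 15.9073] v=[-0.6074 -1.1705 -0.2222]
Step 7: x=[3.8256 9.8674 15.8074] v=[-0.2822 -1.3181 -0.3998]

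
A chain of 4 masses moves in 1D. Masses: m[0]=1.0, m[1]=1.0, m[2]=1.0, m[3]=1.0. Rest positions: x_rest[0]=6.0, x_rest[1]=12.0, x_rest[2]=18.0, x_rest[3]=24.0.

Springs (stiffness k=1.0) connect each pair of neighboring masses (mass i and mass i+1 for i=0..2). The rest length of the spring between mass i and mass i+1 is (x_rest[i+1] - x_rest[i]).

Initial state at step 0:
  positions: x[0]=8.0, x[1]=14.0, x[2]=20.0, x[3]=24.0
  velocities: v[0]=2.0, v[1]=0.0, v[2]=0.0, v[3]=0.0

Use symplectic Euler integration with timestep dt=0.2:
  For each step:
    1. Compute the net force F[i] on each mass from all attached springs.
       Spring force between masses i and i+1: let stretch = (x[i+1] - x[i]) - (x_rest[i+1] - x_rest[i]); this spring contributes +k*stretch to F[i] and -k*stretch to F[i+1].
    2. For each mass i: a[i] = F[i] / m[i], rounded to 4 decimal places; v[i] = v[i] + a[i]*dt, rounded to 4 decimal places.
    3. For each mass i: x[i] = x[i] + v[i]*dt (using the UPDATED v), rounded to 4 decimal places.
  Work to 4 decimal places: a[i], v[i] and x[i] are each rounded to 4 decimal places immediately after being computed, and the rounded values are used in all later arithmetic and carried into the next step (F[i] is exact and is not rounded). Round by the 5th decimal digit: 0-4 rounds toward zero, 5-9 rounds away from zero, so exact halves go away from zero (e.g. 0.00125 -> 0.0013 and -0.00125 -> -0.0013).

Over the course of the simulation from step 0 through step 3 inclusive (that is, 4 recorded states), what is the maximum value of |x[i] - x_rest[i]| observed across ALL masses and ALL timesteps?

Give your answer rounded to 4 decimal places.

Step 0: x=[8.0000 14.0000 20.0000 24.0000] v=[2.0000 0.0000 0.0000 0.0000]
Step 1: x=[8.4000 14.0000 19.9200 24.0800] v=[2.0000 0.0000 -0.4000 0.4000]
Step 2: x=[8.7840 14.0128 19.7696 24.2336] v=[1.9200 0.0640 -0.7520 0.7680]
Step 3: x=[9.1372 14.0467 19.5675 24.4486] v=[1.7658 0.1696 -1.0106 1.0752]
Max displacement = 3.1372

Answer: 3.1372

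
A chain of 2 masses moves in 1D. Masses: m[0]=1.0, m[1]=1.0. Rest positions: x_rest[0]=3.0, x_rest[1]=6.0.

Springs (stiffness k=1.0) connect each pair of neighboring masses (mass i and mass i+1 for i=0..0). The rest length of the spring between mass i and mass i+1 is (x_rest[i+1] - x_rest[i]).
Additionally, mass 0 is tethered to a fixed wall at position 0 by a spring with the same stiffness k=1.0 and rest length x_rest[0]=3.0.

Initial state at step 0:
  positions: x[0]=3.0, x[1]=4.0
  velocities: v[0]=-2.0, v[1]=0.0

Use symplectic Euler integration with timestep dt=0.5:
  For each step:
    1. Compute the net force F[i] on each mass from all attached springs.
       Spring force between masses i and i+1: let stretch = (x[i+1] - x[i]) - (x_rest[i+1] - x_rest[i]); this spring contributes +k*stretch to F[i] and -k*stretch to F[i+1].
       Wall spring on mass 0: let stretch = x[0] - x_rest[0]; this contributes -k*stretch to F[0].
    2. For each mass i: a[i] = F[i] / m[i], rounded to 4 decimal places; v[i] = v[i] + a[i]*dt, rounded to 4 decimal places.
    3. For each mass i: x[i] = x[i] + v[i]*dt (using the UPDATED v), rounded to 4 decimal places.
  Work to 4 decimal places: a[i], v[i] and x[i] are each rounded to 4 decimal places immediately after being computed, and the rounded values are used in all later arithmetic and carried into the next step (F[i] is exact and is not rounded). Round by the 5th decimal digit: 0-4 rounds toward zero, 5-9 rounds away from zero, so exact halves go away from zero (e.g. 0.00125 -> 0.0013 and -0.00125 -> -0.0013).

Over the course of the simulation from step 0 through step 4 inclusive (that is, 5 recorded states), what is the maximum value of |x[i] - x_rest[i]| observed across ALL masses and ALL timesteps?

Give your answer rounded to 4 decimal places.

Step 0: x=[3.0000 4.0000] v=[-2.0000 0.0000]
Step 1: x=[1.5000 4.5000] v=[-3.0000 1.0000]
Step 2: x=[0.3750 5.0000] v=[-2.2500 1.0000]
Step 3: x=[0.3125 5.0938] v=[-0.1250 0.1875]
Step 4: x=[1.3672 4.7422] v=[2.1094 -0.7032]
Max displacement = 2.6875

Answer: 2.6875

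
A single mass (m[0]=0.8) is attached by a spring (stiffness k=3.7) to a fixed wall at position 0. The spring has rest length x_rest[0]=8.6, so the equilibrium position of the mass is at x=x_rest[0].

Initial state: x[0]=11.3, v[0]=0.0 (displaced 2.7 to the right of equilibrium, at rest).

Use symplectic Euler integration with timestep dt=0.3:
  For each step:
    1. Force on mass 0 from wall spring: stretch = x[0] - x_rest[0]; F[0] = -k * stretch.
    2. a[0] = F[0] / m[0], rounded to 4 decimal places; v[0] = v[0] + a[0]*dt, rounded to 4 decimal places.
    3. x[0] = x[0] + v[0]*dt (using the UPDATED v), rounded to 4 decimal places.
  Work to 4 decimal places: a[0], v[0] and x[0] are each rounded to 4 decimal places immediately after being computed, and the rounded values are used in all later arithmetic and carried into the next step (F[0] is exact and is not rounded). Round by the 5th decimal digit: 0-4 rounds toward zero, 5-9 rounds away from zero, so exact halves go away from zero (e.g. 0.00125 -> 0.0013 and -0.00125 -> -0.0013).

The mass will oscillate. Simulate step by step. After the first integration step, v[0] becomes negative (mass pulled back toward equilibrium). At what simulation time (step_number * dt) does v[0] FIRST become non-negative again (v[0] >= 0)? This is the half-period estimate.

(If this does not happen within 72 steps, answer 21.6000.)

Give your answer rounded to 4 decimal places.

Answer: 1.5000

Derivation:
Step 0: x=[11.3000] v=[0.0000]
Step 1: x=[10.1761] v=[-3.7463]
Step 2: x=[8.3961] v=[-5.9332]
Step 3: x=[6.7010] v=[-5.6503]
Step 4: x=[5.7964] v=[-3.0154]
Step 5: x=[6.0588] v=[0.8746]
First v>=0 after going negative at step 5, time=1.5000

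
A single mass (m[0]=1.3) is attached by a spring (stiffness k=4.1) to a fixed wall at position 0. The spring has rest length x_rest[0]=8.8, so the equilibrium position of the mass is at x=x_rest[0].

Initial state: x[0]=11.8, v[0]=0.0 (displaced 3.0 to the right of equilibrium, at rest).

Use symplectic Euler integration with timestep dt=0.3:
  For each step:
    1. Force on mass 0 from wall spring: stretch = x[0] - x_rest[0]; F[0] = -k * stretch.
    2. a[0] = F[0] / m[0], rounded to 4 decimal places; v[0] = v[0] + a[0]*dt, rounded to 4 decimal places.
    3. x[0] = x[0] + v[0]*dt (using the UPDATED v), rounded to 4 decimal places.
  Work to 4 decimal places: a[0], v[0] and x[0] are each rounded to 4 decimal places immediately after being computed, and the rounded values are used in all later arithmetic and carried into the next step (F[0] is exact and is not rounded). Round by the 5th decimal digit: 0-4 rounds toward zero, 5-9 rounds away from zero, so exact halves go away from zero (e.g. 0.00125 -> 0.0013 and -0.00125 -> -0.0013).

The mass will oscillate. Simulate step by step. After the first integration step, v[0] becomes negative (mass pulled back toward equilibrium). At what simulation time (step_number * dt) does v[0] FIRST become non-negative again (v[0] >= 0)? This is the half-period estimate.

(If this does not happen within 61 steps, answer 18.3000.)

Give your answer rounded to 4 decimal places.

Step 0: x=[11.8000] v=[0.0000]
Step 1: x=[10.9485] v=[-2.8385]
Step 2: x=[9.4871] v=[-4.8713]
Step 3: x=[7.8307] v=[-5.5214]
Step 4: x=[6.4494] v=[-4.6043]
Step 5: x=[5.7353] v=[-2.3803]
Step 6: x=[5.8911] v=[0.5194]
First v>=0 after going negative at step 6, time=1.8000

Answer: 1.8000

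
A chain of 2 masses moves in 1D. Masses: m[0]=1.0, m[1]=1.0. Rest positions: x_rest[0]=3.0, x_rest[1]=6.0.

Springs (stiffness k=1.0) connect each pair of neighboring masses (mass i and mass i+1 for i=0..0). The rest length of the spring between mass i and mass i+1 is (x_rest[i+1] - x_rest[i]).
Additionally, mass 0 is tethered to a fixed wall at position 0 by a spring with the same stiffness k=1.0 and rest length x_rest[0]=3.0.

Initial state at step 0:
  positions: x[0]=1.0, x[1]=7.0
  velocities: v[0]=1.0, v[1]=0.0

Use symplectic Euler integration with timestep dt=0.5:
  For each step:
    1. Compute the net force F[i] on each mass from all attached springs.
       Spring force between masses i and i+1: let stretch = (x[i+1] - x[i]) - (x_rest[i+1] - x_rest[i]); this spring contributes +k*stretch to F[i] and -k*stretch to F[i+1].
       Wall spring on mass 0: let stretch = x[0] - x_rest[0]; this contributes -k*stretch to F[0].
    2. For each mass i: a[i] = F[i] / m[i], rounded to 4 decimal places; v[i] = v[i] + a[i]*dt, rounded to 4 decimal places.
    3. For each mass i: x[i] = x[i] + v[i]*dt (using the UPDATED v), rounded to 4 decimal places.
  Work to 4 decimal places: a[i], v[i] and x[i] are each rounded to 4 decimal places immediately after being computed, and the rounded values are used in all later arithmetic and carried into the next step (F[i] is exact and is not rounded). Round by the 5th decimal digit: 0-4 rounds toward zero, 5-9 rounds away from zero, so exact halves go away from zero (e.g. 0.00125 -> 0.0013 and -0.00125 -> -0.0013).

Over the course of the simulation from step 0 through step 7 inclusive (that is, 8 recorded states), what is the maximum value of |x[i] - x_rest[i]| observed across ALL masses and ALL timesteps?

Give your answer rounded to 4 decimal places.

Answer: 2.6250

Derivation:
Step 0: x=[1.0000 7.0000] v=[1.0000 0.0000]
Step 1: x=[2.7500 6.2500] v=[3.5000 -1.5000]
Step 2: x=[4.6875 5.3750] v=[3.8750 -1.7500]
Step 3: x=[5.6250 5.0781] v=[1.8750 -0.5938]
Step 4: x=[5.0195 5.6680] v=[-1.2110 1.1797]
Step 5: x=[3.3213 6.8458] v=[-3.3965 2.3555]
Step 6: x=[1.6739 7.8925] v=[-3.2949 2.0933]
Step 7: x=[1.1626 8.1345] v=[-1.0226 0.4840]
Max displacement = 2.6250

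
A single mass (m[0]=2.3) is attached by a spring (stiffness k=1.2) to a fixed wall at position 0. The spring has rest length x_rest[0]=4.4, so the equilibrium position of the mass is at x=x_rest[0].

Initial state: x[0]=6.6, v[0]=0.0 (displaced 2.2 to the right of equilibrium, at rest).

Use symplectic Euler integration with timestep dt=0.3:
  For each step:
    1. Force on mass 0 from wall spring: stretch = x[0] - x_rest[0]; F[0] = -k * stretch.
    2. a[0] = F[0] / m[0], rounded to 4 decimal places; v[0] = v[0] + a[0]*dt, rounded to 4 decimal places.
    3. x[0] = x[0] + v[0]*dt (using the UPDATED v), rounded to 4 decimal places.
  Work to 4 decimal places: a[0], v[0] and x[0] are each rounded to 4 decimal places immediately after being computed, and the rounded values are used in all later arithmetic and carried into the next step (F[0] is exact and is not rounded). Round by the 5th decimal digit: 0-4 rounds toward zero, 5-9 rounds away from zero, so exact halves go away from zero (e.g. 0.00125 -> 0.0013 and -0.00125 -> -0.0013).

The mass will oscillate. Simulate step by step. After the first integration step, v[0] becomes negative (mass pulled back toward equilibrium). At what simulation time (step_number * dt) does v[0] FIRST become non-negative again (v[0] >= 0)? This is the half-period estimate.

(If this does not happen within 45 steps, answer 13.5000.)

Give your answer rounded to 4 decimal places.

Answer: 4.5000

Derivation:
Step 0: x=[6.6000] v=[0.0000]
Step 1: x=[6.4967] v=[-0.3443]
Step 2: x=[6.2950] v=[-0.6725]
Step 3: x=[6.0043] v=[-0.9691]
Step 4: x=[5.6382] v=[-1.2202]
Step 5: x=[5.2140] v=[-1.4140]
Step 6: x=[4.7516] v=[-1.5414]
Step 7: x=[4.2727] v=[-1.5964]
Step 8: x=[3.7998] v=[-1.5765]
Step 9: x=[3.3550] v=[-1.4826]
Step 10: x=[2.9593] v=[-1.3190]
Step 11: x=[2.6313] v=[-1.0935]
Step 12: x=[2.3863] v=[-0.8167]
Step 13: x=[2.2359] v=[-0.5015]
Step 14: x=[2.1871] v=[-0.1628]
Step 15: x=[2.2422] v=[0.1836]
First v>=0 after going negative at step 15, time=4.5000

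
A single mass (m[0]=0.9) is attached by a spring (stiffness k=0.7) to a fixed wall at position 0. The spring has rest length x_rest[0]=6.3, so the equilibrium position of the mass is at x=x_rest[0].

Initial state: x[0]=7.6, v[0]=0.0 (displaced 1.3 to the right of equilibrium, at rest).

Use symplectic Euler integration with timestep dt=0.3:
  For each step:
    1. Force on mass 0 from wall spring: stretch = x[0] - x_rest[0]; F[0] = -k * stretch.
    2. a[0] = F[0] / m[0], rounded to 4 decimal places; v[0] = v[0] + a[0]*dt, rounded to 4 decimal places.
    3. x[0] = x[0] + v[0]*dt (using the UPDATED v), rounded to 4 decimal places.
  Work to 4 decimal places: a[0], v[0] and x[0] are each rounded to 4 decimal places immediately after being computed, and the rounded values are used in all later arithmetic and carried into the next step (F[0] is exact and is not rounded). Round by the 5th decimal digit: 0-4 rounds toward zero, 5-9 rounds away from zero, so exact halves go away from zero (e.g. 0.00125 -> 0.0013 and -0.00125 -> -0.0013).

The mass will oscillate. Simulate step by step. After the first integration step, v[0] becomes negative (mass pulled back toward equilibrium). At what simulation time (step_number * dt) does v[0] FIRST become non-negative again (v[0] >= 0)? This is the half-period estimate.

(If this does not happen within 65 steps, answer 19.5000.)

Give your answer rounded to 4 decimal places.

Answer: 3.6000

Derivation:
Step 0: x=[7.6000] v=[0.0000]
Step 1: x=[7.5090] v=[-0.3033]
Step 2: x=[7.3334] v=[-0.5854]
Step 3: x=[7.0855] v=[-0.8265]
Step 4: x=[6.7826] v=[-1.0098]
Step 5: x=[6.4459] v=[-1.1224]
Step 6: x=[6.0990] v=[-1.1565]
Step 7: x=[5.7661] v=[-1.1096]
Step 8: x=[5.4706] v=[-0.9850]
Step 9: x=[5.2332] v=[-0.7915]
Step 10: x=[5.0704] v=[-0.5426]
Step 11: x=[4.9937] v=[-0.2557]
Step 12: x=[5.0084] v=[0.0491]
First v>=0 after going negative at step 12, time=3.6000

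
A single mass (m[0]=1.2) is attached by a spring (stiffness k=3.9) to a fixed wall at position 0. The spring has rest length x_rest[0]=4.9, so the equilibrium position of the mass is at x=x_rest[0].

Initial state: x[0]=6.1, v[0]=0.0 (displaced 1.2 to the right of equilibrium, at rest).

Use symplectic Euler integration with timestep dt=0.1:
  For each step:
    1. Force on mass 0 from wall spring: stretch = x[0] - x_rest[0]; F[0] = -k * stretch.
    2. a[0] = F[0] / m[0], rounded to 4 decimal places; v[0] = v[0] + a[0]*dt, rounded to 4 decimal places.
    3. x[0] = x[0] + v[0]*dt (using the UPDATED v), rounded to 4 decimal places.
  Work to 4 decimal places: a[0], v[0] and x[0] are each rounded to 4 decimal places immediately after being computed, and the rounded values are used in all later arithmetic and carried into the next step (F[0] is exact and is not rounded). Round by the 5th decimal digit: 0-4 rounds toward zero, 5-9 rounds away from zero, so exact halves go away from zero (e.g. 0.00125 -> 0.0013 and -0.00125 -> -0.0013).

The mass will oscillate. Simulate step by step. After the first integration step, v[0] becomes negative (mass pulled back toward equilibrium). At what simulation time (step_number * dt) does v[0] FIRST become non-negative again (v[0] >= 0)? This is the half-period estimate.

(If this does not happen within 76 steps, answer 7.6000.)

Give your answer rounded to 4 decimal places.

Step 0: x=[6.1000] v=[0.0000]
Step 1: x=[6.0610] v=[-0.3900]
Step 2: x=[5.9843] v=[-0.7673]
Step 3: x=[5.8723] v=[-1.1197]
Step 4: x=[5.7287] v=[-1.4357]
Step 5: x=[5.5582] v=[-1.7050]
Step 6: x=[5.3663] v=[-1.9189]
Step 7: x=[5.1593] v=[-2.0705]
Step 8: x=[4.9438] v=[-2.1548]
Step 9: x=[4.7269] v=[-2.1690]
Step 10: x=[4.5156] v=[-2.1127]
Step 11: x=[4.3168] v=[-1.9878]
Step 12: x=[4.1370] v=[-1.7983]
Step 13: x=[3.9820] v=[-1.5503]
Step 14: x=[3.8568] v=[-1.2520]
Step 15: x=[3.7655] v=[-0.9130]
Step 16: x=[3.7111] v=[-0.5443]
Step 17: x=[3.6953] v=[-0.1579]
Step 18: x=[3.7187] v=[0.2336]
First v>=0 after going negative at step 18, time=1.8000

Answer: 1.8000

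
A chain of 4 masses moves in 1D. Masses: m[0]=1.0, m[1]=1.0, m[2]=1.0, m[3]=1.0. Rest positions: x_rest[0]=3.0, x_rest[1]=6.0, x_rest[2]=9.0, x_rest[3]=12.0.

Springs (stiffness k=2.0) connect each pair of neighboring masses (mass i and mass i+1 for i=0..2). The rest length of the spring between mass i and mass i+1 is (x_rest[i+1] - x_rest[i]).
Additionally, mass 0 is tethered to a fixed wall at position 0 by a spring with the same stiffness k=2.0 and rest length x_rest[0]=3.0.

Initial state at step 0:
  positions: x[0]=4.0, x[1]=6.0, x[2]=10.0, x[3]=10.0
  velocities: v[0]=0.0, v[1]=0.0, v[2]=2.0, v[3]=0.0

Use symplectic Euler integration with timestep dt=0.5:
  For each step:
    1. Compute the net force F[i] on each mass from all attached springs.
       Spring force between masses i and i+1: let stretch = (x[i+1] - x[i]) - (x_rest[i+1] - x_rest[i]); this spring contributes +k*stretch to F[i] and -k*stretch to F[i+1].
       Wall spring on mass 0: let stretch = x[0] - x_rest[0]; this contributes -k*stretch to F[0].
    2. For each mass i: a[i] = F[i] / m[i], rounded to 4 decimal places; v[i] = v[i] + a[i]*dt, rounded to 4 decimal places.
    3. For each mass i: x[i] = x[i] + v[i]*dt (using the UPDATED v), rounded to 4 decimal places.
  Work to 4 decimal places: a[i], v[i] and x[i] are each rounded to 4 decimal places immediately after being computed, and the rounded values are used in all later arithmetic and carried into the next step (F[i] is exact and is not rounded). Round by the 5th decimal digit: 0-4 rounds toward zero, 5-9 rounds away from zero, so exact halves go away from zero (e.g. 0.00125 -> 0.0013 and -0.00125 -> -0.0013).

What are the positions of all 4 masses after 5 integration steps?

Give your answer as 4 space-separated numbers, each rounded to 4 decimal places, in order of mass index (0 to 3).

Step 0: x=[4.0000 6.0000 10.0000 10.0000] v=[0.0000 0.0000 2.0000 0.0000]
Step 1: x=[3.0000 7.0000 9.0000 11.5000] v=[-2.0000 2.0000 -2.0000 3.0000]
Step 2: x=[2.5000 7.0000 8.2500 13.2500] v=[-1.0000 0.0000 -1.5000 3.5000]
Step 3: x=[3.0000 5.3750 9.3750 14.0000] v=[1.0000 -3.2500 2.2500 1.5000]
Step 4: x=[3.1875 4.5625 10.8125 13.9375] v=[0.3750 -1.6250 2.8750 -0.1250]
Step 5: x=[2.4688 6.1875 10.6875 13.8125] v=[-1.4375 3.2500 -0.2500 -0.2500]

Answer: 2.4688 6.1875 10.6875 13.8125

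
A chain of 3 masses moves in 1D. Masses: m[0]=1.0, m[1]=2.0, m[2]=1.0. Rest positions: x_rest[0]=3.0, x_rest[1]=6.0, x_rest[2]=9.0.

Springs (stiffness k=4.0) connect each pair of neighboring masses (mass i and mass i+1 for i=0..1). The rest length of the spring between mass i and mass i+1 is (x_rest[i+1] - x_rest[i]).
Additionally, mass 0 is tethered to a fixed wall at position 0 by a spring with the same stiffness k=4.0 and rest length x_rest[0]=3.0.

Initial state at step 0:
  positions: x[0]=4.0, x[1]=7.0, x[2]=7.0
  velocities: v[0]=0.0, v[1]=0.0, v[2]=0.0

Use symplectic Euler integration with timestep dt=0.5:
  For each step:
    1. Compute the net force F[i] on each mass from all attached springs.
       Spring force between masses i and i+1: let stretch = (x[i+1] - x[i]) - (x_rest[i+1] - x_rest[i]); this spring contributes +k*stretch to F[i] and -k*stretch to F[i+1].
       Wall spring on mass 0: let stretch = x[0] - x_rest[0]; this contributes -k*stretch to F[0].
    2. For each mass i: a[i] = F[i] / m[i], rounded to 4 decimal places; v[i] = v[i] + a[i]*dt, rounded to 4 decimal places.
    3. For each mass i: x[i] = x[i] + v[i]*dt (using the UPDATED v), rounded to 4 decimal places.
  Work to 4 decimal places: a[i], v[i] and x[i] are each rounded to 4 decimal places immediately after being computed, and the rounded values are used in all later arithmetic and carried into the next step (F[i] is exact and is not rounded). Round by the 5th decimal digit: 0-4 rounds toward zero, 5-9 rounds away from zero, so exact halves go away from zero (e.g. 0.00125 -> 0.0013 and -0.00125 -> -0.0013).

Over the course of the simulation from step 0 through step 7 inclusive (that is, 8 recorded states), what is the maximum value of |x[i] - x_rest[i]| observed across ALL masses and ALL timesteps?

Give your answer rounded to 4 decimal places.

Answer: 2.5000

Derivation:
Step 0: x=[4.0000 7.0000 7.0000] v=[0.0000 0.0000 0.0000]
Step 1: x=[3.0000 5.5000 10.0000] v=[-2.0000 -3.0000 6.0000]
Step 2: x=[1.5000 5.0000 11.5000] v=[-3.0000 -1.0000 3.0000]
Step 3: x=[2.0000 6.0000 9.5000] v=[1.0000 2.0000 -4.0000]
Step 4: x=[4.5000 6.7500 7.0000] v=[5.0000 1.5000 -5.0000]
Step 5: x=[4.7500 6.5000 7.2500] v=[0.5000 -0.5000 0.5000]
Step 6: x=[2.0000 5.7500 9.7500] v=[-5.5000 -1.5000 5.0000]
Step 7: x=[1.0000 5.1250 11.2500] v=[-2.0000 -1.2500 3.0000]
Max displacement = 2.5000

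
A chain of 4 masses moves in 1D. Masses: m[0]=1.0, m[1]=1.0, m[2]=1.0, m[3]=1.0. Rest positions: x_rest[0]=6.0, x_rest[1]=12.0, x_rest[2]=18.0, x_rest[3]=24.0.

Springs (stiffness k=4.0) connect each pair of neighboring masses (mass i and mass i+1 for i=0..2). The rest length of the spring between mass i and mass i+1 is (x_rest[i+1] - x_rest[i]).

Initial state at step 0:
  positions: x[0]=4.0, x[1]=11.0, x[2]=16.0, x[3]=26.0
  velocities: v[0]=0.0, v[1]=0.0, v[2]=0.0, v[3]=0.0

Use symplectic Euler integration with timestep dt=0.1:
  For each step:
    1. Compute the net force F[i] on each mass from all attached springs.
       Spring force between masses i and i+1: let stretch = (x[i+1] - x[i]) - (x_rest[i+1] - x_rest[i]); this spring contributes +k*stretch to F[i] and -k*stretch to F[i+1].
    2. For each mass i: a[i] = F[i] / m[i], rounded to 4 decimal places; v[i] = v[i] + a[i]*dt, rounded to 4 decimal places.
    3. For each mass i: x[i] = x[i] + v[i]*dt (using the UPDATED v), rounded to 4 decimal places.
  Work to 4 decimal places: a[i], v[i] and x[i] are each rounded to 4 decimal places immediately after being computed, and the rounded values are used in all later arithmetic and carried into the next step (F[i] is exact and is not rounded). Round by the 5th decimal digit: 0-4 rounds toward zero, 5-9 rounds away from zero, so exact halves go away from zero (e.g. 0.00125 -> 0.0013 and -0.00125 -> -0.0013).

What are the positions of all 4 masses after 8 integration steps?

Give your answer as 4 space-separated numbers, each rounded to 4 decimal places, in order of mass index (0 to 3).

Step 0: x=[4.0000 11.0000 16.0000 26.0000] v=[0.0000 0.0000 0.0000 0.0000]
Step 1: x=[4.0400 10.9200 16.2000 25.8400] v=[0.4000 -0.8000 2.0000 -1.6000]
Step 2: x=[4.1152 10.7760 16.5744 25.5344] v=[0.7520 -1.4400 3.7440 -3.0560]
Step 3: x=[4.2168 10.5975 17.0753 25.1104] v=[1.0163 -1.7850 5.0086 -4.2400]
Step 4: x=[4.3337 10.4229 17.6385 24.6050] v=[1.1686 -1.7462 5.6315 -5.0540]
Step 5: x=[4.4541 10.2933 18.1917 24.0609] v=[1.2043 -1.2956 5.5319 -5.4406]
Step 6: x=[4.5681 10.2461 18.6637 23.5221] v=[1.1400 -0.4719 4.7202 -5.3883]
Step 7: x=[4.6692 10.3085 18.9934 23.0289] v=[1.0112 0.6239 3.2965 -4.9317]
Step 8: x=[4.7559 10.4927 19.1371 22.6143] v=[0.8669 1.8421 1.4367 -4.1459]

Answer: 4.7559 10.4927 19.1371 22.6143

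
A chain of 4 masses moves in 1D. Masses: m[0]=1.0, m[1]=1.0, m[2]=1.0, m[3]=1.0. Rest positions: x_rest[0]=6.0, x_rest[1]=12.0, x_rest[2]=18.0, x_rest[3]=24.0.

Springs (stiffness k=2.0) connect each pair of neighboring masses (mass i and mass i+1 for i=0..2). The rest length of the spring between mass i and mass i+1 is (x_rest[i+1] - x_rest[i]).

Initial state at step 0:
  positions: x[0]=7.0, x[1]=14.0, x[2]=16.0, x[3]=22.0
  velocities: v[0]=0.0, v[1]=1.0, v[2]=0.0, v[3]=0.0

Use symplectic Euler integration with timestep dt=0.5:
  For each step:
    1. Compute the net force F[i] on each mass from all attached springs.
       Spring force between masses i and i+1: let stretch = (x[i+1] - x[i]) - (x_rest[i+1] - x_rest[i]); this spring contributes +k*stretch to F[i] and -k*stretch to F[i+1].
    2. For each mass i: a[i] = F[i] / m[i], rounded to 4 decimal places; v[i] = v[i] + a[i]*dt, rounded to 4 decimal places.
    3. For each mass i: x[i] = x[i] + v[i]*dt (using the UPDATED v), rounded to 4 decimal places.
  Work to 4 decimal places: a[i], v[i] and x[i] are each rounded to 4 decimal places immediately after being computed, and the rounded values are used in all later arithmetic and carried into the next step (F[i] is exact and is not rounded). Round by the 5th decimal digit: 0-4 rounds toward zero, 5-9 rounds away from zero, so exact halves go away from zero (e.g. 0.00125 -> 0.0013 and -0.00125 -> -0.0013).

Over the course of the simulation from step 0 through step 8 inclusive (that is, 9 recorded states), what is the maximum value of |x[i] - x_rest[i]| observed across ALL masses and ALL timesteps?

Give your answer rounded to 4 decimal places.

Step 0: x=[7.0000 14.0000 16.0000 22.0000] v=[0.0000 1.0000 0.0000 0.0000]
Step 1: x=[7.5000 12.0000 18.0000 22.0000] v=[1.0000 -4.0000 4.0000 0.0000]
Step 2: x=[7.2500 10.7500 19.0000 23.0000] v=[-0.5000 -2.5000 2.0000 2.0000]
Step 3: x=[5.7500 11.8750 17.8750 25.0000] v=[-3.0000 2.2500 -2.2500 4.0000]
Step 4: x=[4.3125 12.9375 17.3125 26.4375] v=[-2.8750 2.1250 -1.1250 2.8750]
Step 5: x=[4.1875 11.8750 19.1250 26.3125] v=[-0.2500 -2.1250 3.6250 -0.2500]
Step 6: x=[4.9063 10.5938 20.9063 25.5938] v=[1.4375 -2.5625 3.5625 -1.4375]
Step 7: x=[5.4688 11.6251 19.8751 25.5313] v=[1.1250 2.0625 -2.0625 -0.1250]
Step 8: x=[6.1095 13.7032 17.5470 25.6407] v=[1.2813 4.1562 -4.6563 0.2188]
Max displacement = 2.9063

Answer: 2.9063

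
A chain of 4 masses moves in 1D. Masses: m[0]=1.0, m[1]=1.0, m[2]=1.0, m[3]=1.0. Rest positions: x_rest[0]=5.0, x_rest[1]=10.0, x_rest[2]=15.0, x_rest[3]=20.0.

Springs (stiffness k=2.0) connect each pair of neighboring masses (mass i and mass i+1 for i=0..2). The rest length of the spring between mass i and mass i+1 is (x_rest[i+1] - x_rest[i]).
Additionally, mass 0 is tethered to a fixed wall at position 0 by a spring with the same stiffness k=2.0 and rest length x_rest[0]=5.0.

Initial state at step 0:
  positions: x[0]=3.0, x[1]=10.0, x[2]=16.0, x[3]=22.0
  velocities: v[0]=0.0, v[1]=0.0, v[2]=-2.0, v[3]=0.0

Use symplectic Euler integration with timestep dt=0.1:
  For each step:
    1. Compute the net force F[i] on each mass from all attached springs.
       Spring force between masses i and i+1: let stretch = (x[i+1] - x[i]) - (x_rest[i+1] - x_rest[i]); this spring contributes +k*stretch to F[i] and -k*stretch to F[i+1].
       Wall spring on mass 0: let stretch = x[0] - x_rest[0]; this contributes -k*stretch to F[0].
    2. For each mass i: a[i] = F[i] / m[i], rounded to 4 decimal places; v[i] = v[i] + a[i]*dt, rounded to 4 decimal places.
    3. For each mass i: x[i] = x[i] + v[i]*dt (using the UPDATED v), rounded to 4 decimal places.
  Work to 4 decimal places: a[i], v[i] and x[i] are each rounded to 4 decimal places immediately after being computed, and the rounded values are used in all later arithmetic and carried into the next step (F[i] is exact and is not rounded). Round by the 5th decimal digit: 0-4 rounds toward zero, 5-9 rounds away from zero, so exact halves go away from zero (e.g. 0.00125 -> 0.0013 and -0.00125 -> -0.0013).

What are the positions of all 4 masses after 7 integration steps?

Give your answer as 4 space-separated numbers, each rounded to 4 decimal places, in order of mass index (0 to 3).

Step 0: x=[3.0000 10.0000 16.0000 22.0000] v=[0.0000 0.0000 -2.0000 0.0000]
Step 1: x=[3.0800 9.9800 15.8000 21.9800] v=[0.8000 -0.2000 -2.0000 -0.2000]
Step 2: x=[3.2364 9.9384 15.6072 21.9364] v=[1.5640 -0.4160 -1.9280 -0.4360]
Step 3: x=[3.4621 9.8761 15.4276 21.8662] v=[2.2571 -0.6226 -1.7959 -0.7018]
Step 4: x=[3.7469 9.7966 15.2658 21.7673] v=[2.8475 -0.7951 -1.6185 -0.9895]
Step 5: x=[4.0777 9.7055 15.1246 21.6383] v=[3.3081 -0.9112 -1.4120 -1.2898]
Step 6: x=[4.4395 9.6102 15.0053 21.4791] v=[3.6181 -0.9529 -1.1931 -1.5925]
Step 7: x=[4.8159 9.5194 14.9076 21.2904] v=[3.7643 -0.9080 -0.9774 -1.8873]

Answer: 4.8159 9.5194 14.9076 21.2904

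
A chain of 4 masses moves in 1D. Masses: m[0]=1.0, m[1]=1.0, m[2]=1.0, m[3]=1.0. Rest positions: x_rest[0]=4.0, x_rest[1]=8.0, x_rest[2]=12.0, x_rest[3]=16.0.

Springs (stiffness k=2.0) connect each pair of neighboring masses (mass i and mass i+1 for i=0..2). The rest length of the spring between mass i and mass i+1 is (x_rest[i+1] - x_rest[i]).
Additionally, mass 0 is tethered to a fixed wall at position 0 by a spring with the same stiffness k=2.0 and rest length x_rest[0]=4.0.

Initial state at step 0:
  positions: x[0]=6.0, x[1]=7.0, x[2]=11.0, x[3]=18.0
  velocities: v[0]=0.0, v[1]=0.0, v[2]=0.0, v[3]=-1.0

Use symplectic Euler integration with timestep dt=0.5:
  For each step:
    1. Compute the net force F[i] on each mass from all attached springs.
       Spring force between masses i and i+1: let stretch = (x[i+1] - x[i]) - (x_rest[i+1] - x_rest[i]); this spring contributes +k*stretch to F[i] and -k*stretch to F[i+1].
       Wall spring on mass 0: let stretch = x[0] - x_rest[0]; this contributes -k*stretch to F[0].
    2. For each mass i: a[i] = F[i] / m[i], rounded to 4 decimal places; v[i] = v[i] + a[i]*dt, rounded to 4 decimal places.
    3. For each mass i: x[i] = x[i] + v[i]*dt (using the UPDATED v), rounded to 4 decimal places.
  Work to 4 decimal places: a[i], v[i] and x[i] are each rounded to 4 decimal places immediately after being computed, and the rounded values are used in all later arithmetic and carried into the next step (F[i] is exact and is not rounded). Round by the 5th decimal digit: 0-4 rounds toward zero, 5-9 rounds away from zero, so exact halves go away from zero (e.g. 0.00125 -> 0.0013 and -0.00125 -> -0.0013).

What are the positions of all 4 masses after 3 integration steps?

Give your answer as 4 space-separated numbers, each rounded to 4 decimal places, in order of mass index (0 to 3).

Step 0: x=[6.0000 7.0000 11.0000 18.0000] v=[0.0000 0.0000 0.0000 -1.0000]
Step 1: x=[3.5000 8.5000 12.5000 16.0000] v=[-5.0000 3.0000 3.0000 -4.0000]
Step 2: x=[1.7500 9.5000 13.7500 14.2500] v=[-3.5000 2.0000 2.5000 -3.5000]
Step 3: x=[3.0000 8.7500 13.1250 14.2500] v=[2.5000 -1.5000 -1.2500 0.0000]

Answer: 3.0000 8.7500 13.1250 14.2500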